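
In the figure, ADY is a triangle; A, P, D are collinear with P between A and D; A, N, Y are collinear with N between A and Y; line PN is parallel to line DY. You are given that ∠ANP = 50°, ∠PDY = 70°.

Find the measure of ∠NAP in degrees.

1. ∠AYD = 50°  [PN∥DY, corresponding at N]
2. ∠ADY = 70°  [P on ray DA]
3. ∠DAY = 60°  [△ADY]
4. ∠NAP = 60°  [P on AD, N on AY]

∠NAP = 60°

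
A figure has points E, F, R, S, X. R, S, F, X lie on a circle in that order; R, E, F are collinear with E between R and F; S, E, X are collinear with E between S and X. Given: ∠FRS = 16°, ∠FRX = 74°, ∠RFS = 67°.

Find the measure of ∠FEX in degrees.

1. ∠RXS = 67°  [same arc RS]
2. ∠REX = 39°  [△REX]
3. ∠FEX = 141°  [linear pair at E on RF]

∠FEX = 141°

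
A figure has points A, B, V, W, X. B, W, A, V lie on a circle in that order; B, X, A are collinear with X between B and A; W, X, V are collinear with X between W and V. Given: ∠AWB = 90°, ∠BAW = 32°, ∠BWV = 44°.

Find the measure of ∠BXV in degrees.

∠BXV = 102°

1. ∠AVB = 90°  [cyclic BWAV, opposite ∠W+∠V]
2. ∠BVW = 32°  [same arc BW]
3. ∠BAV = 44°  [same arc BV]
4. ∠ABV = 46°  [△BAV]
5. ∠BXV = 102°  [△BXV]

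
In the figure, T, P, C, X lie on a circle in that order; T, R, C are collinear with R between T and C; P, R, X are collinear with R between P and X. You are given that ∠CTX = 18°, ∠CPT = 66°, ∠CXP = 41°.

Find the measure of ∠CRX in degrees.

∠CRX = 91°

1. ∠CXT = 114°  [cyclic TPCX, opposite ∠P+∠X]
2. ∠TCX = 48°  [△TCX]
3. ∠CRX = 91°  [△CRX]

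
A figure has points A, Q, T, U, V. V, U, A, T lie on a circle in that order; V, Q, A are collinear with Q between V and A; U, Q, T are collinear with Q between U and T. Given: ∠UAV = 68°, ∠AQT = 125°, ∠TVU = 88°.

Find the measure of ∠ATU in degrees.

∠ATU = 31°

1. ∠UTV = 68°  [same arc VU]
2. ∠UQV = 125°  [vertical angles at Q]
3. ∠TUV = 24°  [△VUT]
4. ∠AVU = 31°  [△VQU]
5. ∠ATU = 31°  [same arc UA]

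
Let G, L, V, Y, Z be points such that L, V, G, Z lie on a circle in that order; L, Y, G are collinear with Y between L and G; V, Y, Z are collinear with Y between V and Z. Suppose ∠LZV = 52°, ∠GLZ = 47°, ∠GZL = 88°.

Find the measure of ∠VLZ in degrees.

∠VLZ = 83°

1. ∠LGZ = 45°  [△LGZ]
2. ∠LVZ = 45°  [same arc LZ]
3. ∠VLZ = 83°  [△LVZ]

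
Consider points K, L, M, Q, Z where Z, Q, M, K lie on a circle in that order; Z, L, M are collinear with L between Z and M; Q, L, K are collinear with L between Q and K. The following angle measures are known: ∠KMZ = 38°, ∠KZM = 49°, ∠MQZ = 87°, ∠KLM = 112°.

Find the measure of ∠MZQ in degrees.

1. ∠KQZ = 38°  [same arc ZK]
2. ∠QLZ = 112°  [vertical angles at L]
3. ∠MZQ = 30°  [△ZLQ]

∠MZQ = 30°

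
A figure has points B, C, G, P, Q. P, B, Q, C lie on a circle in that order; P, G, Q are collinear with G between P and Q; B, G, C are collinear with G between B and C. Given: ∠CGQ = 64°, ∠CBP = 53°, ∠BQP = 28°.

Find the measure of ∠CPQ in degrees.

∠CPQ = 36°

1. ∠CGP = 116°  [linear pair at G on PQ]
2. ∠BCP = 28°  [same arc PB]
3. ∠CPQ = 36°  [△PGC]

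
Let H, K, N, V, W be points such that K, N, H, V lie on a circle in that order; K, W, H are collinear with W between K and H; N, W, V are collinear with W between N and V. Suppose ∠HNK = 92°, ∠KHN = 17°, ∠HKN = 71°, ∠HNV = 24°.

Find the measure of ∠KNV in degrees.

∠KNV = 68°

1. ∠HVK = 88°  [cyclic KNHV, opposite ∠N+∠V]
2. ∠HKV = 24°  [same arc HV]
3. ∠KHV = 68°  [△KHV]
4. ∠KNV = 68°  [same arc KV]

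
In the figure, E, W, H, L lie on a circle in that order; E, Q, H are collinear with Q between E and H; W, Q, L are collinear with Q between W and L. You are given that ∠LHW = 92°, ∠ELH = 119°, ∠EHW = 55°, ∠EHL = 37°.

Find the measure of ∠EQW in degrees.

∠EQW = 79°

1. ∠EWH = 61°  [cyclic EWHL, opposite ∠W+∠L]
2. ∠HEW = 64°  [△EWH]
3. ∠EWL = 37°  [same arc EL]
4. ∠EQW = 79°  [△EQW]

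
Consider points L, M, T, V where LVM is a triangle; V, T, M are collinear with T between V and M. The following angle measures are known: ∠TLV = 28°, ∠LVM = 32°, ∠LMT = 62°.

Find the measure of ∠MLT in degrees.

∠MLT = 58°

1. ∠LVT = 32°  [T on ray VM]
2. ∠LTV = 120°  [△LVT]
3. ∠LTM = 60°  [linear pair at T on VM]
4. ∠MLT = 58°  [△LTM]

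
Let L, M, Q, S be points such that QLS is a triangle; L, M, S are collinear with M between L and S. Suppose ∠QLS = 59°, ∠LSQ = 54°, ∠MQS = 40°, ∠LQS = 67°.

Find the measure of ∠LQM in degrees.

1. ∠MLQ = 59°  [M on ray LS]
2. ∠MSQ = 54°  [M on ray SL]
3. ∠QMS = 86°  [△QMS]
4. ∠LMQ = 94°  [linear pair at M on LS]
5. ∠LQM = 27°  [△QLM]

∠LQM = 27°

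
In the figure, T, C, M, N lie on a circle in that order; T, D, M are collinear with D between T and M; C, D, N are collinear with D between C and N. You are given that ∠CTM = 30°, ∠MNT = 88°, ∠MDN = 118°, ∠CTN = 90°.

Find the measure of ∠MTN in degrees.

1. ∠CNM = 30°  [same arc CM]
2. ∠NMT = 32°  [△MDN]
3. ∠MTN = 60°  [△TMN]

∠MTN = 60°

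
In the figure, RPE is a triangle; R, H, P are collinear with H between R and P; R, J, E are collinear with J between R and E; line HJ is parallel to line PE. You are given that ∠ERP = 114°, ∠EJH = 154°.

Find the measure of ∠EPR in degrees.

1. ∠HRJ = 114°  [H on RP, J on RE]
2. ∠HJR = 26°  [linear pair at J on RE]
3. ∠JHR = 40°  [△RHJ]
4. ∠EPR = 40°  [HJ∥PE, corresponding at H]

∠EPR = 40°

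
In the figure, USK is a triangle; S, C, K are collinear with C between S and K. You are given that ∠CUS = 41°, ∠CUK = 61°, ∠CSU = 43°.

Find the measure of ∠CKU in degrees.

1. ∠SCU = 96°  [△USC]
2. ∠KCU = 84°  [linear pair at C on SK]
3. ∠CKU = 35°  [△UCK]

∠CKU = 35°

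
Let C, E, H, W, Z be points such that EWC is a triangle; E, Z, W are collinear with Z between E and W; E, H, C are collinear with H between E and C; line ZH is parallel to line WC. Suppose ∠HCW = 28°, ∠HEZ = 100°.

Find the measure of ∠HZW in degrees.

∠HZW = 128°

1. ∠ECW = 28°  [H on ray CE]
2. ∠CEW = 100°  [Z on EW, H on EC]
3. ∠CWE = 52°  [△EWC]
4. ∠EZH = 52°  [ZH∥WC, corresponding at Z]
5. ∠HZW = 128°  [linear pair at Z on EW]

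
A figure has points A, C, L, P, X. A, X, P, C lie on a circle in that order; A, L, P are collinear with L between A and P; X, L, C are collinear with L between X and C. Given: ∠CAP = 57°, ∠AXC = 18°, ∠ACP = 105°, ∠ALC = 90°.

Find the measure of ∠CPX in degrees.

∠CPX = 51°

1. ∠ACX = 33°  [△ALC]
2. ∠CAX = 129°  [△AXC]
3. ∠CPX = 51°  [cyclic AXPC, opposite ∠A+∠P]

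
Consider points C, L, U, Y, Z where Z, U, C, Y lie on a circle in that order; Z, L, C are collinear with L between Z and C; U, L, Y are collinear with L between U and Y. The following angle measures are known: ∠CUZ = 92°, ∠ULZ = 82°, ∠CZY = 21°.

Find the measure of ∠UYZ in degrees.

1. ∠CLY = 82°  [vertical angles at L]
2. ∠YLZ = 98°  [linear pair at L on ZC]
3. ∠UYZ = 61°  [△ZLY]

∠UYZ = 61°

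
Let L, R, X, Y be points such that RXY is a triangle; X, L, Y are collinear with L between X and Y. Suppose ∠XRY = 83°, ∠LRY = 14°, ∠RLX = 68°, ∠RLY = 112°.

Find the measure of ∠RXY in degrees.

1. ∠LYR = 54°  [△RLY]
2. ∠RYX = 54°  [L on ray YX]
3. ∠RXY = 43°  [△RXY]

∠RXY = 43°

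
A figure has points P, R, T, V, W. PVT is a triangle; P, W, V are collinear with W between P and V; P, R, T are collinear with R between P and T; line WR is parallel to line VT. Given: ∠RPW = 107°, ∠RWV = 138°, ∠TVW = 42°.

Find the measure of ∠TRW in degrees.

1. ∠PWR = 42°  [linear pair at W on PV]
2. ∠PRW = 31°  [△PWR]
3. ∠TRW = 149°  [linear pair at R on PT]

∠TRW = 149°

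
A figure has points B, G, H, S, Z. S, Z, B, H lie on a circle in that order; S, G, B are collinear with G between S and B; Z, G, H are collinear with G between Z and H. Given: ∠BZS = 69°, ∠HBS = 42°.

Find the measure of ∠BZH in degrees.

1. ∠BHS = 111°  [cyclic SZBH, opposite ∠Z+∠H]
2. ∠BSH = 27°  [△SBH]
3. ∠BZH = 27°  [same arc BH]

∠BZH = 27°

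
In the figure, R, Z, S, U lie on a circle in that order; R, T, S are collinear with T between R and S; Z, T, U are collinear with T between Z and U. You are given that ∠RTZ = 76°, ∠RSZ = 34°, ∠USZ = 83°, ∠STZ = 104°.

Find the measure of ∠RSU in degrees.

1. ∠STU = 76°  [vertical angles at T]
2. ∠SZU = 42°  [△ZTS]
3. ∠SUZ = 55°  [△ZSU]
4. ∠RSU = 49°  [△STU]

∠RSU = 49°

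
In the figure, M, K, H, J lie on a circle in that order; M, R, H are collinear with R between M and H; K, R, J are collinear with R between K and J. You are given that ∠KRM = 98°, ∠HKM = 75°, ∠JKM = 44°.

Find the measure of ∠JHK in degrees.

1. ∠HRJ = 98°  [vertical angles at R]
2. ∠HRK = 82°  [linear pair at R on MH]
3. ∠HMK = 38°  [△MRK]
4. ∠KHM = 67°  [△MKH]
5. ∠JHM = 44°  [same arc MJ]
6. ∠HJK = 38°  [△HRJ]
7. ∠HKJ = 31°  [△KRH]
8. ∠JHK = 111°  [△KHJ]

∠JHK = 111°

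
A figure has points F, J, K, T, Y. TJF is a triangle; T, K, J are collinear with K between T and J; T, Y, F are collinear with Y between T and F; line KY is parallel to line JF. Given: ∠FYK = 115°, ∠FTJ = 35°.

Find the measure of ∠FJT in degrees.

1. ∠KYT = 65°  [linear pair at Y on TF]
2. ∠KTY = 35°  [K on TJ, Y on TF]
3. ∠TKY = 80°  [△TKY]
4. ∠FJT = 80°  [KY∥JF, corresponding at K]

∠FJT = 80°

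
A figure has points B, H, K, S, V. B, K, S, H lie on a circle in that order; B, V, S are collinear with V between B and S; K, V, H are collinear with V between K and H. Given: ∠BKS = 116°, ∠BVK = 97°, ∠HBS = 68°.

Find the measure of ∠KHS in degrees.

1. ∠BHS = 64°  [cyclic BKSH, opposite ∠K+∠H]
2. ∠HVS = 97°  [vertical angles at V]
3. ∠BSH = 48°  [△BSH]
4. ∠KHS = 35°  [△SVH]

∠KHS = 35°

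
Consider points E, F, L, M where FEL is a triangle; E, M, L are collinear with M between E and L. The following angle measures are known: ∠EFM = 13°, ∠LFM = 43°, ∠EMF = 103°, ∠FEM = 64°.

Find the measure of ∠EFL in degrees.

1. ∠FML = 77°  [linear pair at M on EL]
2. ∠FEL = 64°  [M on ray EL]
3. ∠FLM = 60°  [△FML]
4. ∠ELF = 60°  [M on ray LE]
5. ∠EFL = 56°  [△FEL]

∠EFL = 56°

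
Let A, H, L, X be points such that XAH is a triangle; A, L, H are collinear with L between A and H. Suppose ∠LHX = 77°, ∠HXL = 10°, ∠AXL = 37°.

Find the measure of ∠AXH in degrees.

∠AXH = 47°

1. ∠HLX = 93°  [△XLH]
2. ∠AHX = 77°  [L on ray HA]
3. ∠ALX = 87°  [linear pair at L on AH]
4. ∠LAX = 56°  [△XAL]
5. ∠HAX = 56°  [L on ray AH]
6. ∠AXH = 47°  [△XAH]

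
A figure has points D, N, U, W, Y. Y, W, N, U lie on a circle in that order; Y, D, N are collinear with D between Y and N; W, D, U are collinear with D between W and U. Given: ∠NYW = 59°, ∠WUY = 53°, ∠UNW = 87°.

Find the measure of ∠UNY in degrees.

1. ∠UYW = 93°  [cyclic YWNU, opposite ∠Y+∠N]
2. ∠UWY = 34°  [△YWU]
3. ∠UNY = 34°  [same arc YU]

∠UNY = 34°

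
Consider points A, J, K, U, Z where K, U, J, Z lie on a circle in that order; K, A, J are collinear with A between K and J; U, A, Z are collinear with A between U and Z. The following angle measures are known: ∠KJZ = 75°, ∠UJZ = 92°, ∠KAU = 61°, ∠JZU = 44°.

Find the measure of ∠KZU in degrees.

1. ∠KUZ = 75°  [same arc KZ]
2. ∠UKZ = 88°  [cyclic KUJZ, opposite ∠K+∠J]
3. ∠KZU = 17°  [△KUZ]

∠KZU = 17°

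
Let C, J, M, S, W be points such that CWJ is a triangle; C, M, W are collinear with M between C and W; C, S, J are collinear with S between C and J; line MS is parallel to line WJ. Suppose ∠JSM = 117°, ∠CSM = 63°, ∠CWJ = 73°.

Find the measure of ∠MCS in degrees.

∠MCS = 44°

1. ∠CJW = 63°  [MS∥WJ, corresponding at S]
2. ∠JCW = 44°  [△CWJ]
3. ∠MCS = 44°  [M on CW, S on CJ]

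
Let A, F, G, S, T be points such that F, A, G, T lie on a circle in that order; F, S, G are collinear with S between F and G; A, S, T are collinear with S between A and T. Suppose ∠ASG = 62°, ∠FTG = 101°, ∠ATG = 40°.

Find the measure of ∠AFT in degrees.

∠AFT = 97°

1. ∠ASF = 118°  [linear pair at S on FG]
2. ∠FAG = 79°  [cyclic FAGT, opposite ∠A+∠T]
3. ∠AFG = 40°  [same arc AG]
4. ∠FAT = 22°  [△FSA]
5. ∠AGF = 61°  [△FAG]
6. ∠ATF = 61°  [same arc FA]
7. ∠AFT = 97°  [△FAT]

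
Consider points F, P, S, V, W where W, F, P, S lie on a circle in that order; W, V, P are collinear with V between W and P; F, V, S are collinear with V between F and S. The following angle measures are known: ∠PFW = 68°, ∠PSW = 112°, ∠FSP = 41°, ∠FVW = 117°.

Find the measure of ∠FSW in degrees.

∠FSW = 71°

1. ∠FWP = 41°  [same arc FP]
2. ∠FPW = 71°  [△WFP]
3. ∠FSW = 71°  [same arc WF]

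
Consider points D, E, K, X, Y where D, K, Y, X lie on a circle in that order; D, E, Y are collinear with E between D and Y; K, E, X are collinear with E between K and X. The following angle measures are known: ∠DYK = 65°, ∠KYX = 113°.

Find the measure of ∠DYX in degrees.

∠DYX = 48°

1. ∠DXK = 65°  [same arc DK]
2. ∠KDX = 67°  [cyclic DKYX, opposite ∠D+∠Y]
3. ∠DKX = 48°  [△DKX]
4. ∠DYX = 48°  [same arc DX]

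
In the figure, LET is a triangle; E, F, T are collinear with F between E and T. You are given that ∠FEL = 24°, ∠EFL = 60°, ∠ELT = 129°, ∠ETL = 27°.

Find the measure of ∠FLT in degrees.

∠FLT = 33°

1. ∠LFT = 120°  [linear pair at F on ET]
2. ∠FTL = 27°  [F on ray TE]
3. ∠FLT = 33°  [△LFT]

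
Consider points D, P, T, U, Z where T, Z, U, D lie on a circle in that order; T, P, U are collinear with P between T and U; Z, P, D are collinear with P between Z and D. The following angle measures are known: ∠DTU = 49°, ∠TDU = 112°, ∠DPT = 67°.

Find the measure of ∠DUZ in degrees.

∠DUZ = 83°

1. ∠DZU = 49°  [same arc UD]
2. ∠DUT = 19°  [△TUD]
3. ∠DPU = 113°  [linear pair at P on TU]
4. ∠UDZ = 48°  [△UPD]
5. ∠DUZ = 83°  [△ZUD]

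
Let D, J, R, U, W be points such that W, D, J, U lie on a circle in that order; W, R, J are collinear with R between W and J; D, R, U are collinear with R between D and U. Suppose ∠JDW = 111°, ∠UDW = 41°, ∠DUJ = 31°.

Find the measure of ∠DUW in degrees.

∠DUW = 38°

1. ∠JUW = 69°  [cyclic WDJU, opposite ∠D+∠U]
2. ∠UJW = 41°  [same arc WU]
3. ∠JRU = 108°  [△JRU]
4. ∠JWU = 70°  [△WJU]
5. ∠URW = 72°  [linear pair at R on WJ]
6. ∠DUW = 38°  [△WRU]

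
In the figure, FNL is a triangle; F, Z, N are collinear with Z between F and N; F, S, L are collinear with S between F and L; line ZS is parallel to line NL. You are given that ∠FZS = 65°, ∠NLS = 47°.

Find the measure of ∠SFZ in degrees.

1. ∠FNL = 65°  [ZS∥NL, corresponding at Z]
2. ∠FLN = 47°  [S on ray LF]
3. ∠LFN = 68°  [△FNL]
4. ∠SFZ = 68°  [Z on FN, S on FL]

∠SFZ = 68°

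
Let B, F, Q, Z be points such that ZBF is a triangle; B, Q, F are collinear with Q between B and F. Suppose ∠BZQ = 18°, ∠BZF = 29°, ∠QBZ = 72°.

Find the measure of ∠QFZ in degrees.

1. ∠FBZ = 72°  [Q on ray BF]
2. ∠BFZ = 79°  [△ZBF]
3. ∠QFZ = 79°  [Q on ray FB]

∠QFZ = 79°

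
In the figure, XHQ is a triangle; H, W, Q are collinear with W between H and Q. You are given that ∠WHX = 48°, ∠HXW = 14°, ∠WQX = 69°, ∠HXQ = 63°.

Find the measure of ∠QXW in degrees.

1. ∠HWX = 118°  [△XHW]
2. ∠QWX = 62°  [linear pair at W on HQ]
3. ∠QXW = 49°  [△XWQ]

∠QXW = 49°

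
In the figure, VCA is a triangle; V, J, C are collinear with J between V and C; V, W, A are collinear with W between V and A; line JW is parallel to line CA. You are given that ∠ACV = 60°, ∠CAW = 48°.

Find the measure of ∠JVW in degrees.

∠JVW = 72°

1. ∠CAV = 48°  [W on ray AV]
2. ∠AVC = 72°  [△VCA]
3. ∠JVW = 72°  [J on VC, W on VA]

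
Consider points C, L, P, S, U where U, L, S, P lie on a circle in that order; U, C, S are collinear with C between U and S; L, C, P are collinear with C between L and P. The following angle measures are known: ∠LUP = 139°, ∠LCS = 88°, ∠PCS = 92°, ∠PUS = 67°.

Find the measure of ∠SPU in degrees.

∠SPU = 97°

1. ∠LSP = 41°  [cyclic ULSP, opposite ∠U+∠S]
2. ∠PLS = 67°  [same arc SP]
3. ∠LPS = 72°  [△LSP]
4. ∠PSU = 16°  [△SCP]
5. ∠SPU = 97°  [△USP]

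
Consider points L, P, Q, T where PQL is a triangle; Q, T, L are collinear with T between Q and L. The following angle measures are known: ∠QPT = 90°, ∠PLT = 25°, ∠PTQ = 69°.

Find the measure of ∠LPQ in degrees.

1. ∠PQT = 21°  [△PQT]
2. ∠PLQ = 25°  [T on ray LQ]
3. ∠LQP = 21°  [T on ray QL]
4. ∠LPQ = 134°  [△PQL]

∠LPQ = 134°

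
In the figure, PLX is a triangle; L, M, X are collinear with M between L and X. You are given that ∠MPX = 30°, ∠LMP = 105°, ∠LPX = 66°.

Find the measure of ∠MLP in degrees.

∠MLP = 39°

1. ∠PMX = 75°  [linear pair at M on LX]
2. ∠MXP = 75°  [△PMX]
3. ∠LXP = 75°  [M on ray XL]
4. ∠PLX = 39°  [△PLX]
5. ∠MLP = 39°  [M on ray LX]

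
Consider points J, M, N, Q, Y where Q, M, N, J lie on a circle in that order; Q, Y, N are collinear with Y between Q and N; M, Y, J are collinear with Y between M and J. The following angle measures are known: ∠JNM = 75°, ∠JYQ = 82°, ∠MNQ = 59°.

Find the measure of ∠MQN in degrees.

1. ∠JQM = 105°  [cyclic QMNJ, opposite ∠Q+∠N]
2. ∠MYN = 82°  [vertical angles at Y]
3. ∠MJQ = 59°  [same arc QM]
4. ∠JMQ = 16°  [△QMJ]
5. ∠MYQ = 98°  [linear pair at Y on QN]
6. ∠MQN = 66°  [△QYM]

∠MQN = 66°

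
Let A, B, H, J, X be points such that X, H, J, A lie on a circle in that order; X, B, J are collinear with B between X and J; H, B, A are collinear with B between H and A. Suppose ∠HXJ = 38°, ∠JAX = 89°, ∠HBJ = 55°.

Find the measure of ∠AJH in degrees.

∠AJH = 68°

1. ∠HAJ = 38°  [same arc HJ]
2. ∠JHX = 91°  [cyclic XHJA, opposite ∠H+∠A]
3. ∠HJX = 51°  [△XHJ]
4. ∠AHJ = 74°  [△HBJ]
5. ∠AJH = 68°  [△HJA]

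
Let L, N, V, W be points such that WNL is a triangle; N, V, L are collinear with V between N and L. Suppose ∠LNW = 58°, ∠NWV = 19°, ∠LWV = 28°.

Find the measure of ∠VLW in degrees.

∠VLW = 75°

1. ∠VNW = 58°  [V on ray NL]
2. ∠NVW = 103°  [△WNV]
3. ∠LVW = 77°  [linear pair at V on NL]
4. ∠VLW = 75°  [△WVL]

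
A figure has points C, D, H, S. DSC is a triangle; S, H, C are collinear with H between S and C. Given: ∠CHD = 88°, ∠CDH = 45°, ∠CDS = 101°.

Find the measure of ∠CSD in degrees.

∠CSD = 32°

1. ∠DCH = 47°  [△DHC]
2. ∠DCS = 47°  [H on ray CS]
3. ∠CSD = 32°  [△DSC]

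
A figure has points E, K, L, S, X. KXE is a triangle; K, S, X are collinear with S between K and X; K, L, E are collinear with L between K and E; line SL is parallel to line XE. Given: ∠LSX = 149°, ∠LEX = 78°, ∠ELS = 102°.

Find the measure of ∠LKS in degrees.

1. ∠KSL = 31°  [linear pair at S on KX]
2. ∠KLS = 78°  [linear pair at L on KE]
3. ∠LKS = 71°  [△KSL]

∠LKS = 71°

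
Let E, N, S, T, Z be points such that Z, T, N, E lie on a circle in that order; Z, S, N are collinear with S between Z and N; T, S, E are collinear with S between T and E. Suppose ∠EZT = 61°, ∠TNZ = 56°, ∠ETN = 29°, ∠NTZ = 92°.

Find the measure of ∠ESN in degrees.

∠ESN = 85°

1. ∠ENT = 119°  [cyclic ZTNE, opposite ∠Z+∠N]
2. ∠EZN = 29°  [same arc NE]
3. ∠NET = 32°  [△TNE]
4. ∠NEZ = 88°  [cyclic ZTNE, opposite ∠T+∠E]
5. ∠ENZ = 63°  [△ZNE]
6. ∠ESN = 85°  [△NSE]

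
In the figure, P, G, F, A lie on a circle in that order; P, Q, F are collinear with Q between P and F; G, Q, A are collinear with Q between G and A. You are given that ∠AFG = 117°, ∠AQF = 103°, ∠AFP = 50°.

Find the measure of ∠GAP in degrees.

1. ∠APG = 63°  [cyclic PGFA, opposite ∠P+∠F]
2. ∠AGP = 50°  [same arc PA]
3. ∠GAP = 67°  [△PGA]

∠GAP = 67°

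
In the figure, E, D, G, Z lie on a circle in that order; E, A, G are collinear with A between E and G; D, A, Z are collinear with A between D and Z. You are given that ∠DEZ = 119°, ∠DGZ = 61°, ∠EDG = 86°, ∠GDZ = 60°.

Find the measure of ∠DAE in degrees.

1. ∠DZG = 59°  [△DGZ]
2. ∠EZG = 94°  [cyclic EDGZ, opposite ∠D+∠Z]
3. ∠GEZ = 60°  [same arc GZ]
4. ∠DEG = 59°  [same arc DG]
5. ∠EGZ = 26°  [△EGZ]
6. ∠EDZ = 26°  [same arc EZ]
7. ∠DAE = 95°  [△EAD]

∠DAE = 95°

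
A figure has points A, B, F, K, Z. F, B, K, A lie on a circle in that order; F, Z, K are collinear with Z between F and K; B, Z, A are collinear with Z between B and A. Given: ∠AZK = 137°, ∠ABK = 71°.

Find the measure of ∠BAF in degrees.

1. ∠AZF = 43°  [linear pair at Z on FK]
2. ∠AFK = 71°  [same arc KA]
3. ∠BAF = 66°  [△FZA]

∠BAF = 66°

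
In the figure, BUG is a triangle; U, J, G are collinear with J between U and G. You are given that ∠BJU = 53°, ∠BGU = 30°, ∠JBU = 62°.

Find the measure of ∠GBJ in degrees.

1. ∠BJG = 127°  [linear pair at J on UG]
2. ∠BGJ = 30°  [J on ray GU]
3. ∠GBJ = 23°  [△BJG]

∠GBJ = 23°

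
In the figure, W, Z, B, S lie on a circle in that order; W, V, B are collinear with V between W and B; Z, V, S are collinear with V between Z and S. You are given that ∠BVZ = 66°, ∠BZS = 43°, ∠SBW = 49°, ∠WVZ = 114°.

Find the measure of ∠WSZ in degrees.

∠WSZ = 71°

1. ∠SVW = 66°  [vertical angles at V]
2. ∠BWS = 43°  [same arc BS]
3. ∠WSZ = 71°  [△WVS]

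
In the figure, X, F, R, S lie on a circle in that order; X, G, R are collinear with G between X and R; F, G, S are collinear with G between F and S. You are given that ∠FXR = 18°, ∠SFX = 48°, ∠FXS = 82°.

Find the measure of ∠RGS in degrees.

∠RGS = 114°

1. ∠FSR = 18°  [same arc FR]
2. ∠SRX = 48°  [same arc XS]
3. ∠RGS = 114°  [△RGS]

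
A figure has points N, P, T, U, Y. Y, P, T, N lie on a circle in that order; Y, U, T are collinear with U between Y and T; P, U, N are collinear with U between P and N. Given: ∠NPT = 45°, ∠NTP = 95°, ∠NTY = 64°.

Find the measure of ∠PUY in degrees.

∠PUY = 76°

1. ∠PNT = 40°  [△PTN]
2. ∠NPY = 64°  [same arc YN]
3. ∠PYT = 40°  [same arc PT]
4. ∠PUY = 76°  [△YUP]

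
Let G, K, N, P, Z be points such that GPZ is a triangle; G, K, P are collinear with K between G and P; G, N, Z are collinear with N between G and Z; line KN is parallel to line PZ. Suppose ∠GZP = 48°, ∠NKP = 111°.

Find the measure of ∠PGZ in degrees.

1. ∠GNK = 48°  [KN∥PZ, corresponding at N]
2. ∠GKN = 69°  [linear pair at K on GP]
3. ∠KGN = 63°  [△GKN]
4. ∠PGZ = 63°  [K on GP, N on GZ]

∠PGZ = 63°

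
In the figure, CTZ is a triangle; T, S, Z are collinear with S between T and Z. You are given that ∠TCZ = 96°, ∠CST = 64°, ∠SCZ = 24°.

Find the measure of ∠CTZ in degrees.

∠CTZ = 44°

1. ∠CSZ = 116°  [linear pair at S on TZ]
2. ∠CZS = 40°  [△CSZ]
3. ∠CZT = 40°  [S on ray ZT]
4. ∠CTZ = 44°  [△CTZ]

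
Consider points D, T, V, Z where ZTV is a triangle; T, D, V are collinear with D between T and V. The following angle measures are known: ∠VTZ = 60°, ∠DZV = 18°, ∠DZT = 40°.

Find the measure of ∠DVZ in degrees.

1. ∠DTZ = 60°  [D on ray TV]
2. ∠TDZ = 80°  [△ZTD]
3. ∠VDZ = 100°  [linear pair at D on TV]
4. ∠DVZ = 62°  [△ZDV]

∠DVZ = 62°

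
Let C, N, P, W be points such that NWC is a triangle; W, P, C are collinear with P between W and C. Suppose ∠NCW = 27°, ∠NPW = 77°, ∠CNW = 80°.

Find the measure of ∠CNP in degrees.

∠CNP = 50°

1. ∠NCP = 27°  [P on ray CW]
2. ∠CPN = 103°  [linear pair at P on WC]
3. ∠CNP = 50°  [△NPC]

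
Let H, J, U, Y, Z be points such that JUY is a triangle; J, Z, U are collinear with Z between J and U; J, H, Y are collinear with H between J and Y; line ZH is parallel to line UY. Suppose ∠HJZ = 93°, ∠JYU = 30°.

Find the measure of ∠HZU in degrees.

∠HZU = 123°

1. ∠UJY = 93°  [Z on JU, H on JY]
2. ∠JUY = 57°  [△JUY]
3. ∠HZJ = 57°  [ZH∥UY, corresponding at Z]
4. ∠HZU = 123°  [linear pair at Z on JU]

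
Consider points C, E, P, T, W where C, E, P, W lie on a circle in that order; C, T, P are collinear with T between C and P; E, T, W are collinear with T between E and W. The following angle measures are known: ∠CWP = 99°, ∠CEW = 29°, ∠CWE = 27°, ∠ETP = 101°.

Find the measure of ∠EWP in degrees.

1. ∠ECW = 124°  [△CEW]
2. ∠CPE = 27°  [same arc CE]
3. ∠PEW = 52°  [△ETP]
4. ∠EPW = 56°  [cyclic CEPW, opposite ∠C+∠P]
5. ∠EWP = 72°  [△EPW]

∠EWP = 72°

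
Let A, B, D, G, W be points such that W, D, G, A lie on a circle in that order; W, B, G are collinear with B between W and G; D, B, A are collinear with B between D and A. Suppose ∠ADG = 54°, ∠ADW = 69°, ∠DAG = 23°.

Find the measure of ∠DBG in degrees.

∠DBG = 92°

1. ∠DWG = 23°  [same arc DG]
2. ∠DBW = 88°  [△WBD]
3. ∠DBG = 92°  [linear pair at B on WG]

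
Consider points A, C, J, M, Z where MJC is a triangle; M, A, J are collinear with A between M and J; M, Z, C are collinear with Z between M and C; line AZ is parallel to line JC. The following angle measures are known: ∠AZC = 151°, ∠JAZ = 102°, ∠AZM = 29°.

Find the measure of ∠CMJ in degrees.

∠CMJ = 73°

1. ∠MAZ = 78°  [linear pair at A on MJ]
2. ∠AMZ = 73°  [△MAZ]
3. ∠CMJ = 73°  [A on MJ, Z on MC]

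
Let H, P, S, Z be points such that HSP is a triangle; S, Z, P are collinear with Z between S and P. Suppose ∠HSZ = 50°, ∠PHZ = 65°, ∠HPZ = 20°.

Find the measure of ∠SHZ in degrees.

1. ∠HZP = 95°  [△HZP]
2. ∠HZS = 85°  [linear pair at Z on SP]
3. ∠SHZ = 45°  [△HSZ]

∠SHZ = 45°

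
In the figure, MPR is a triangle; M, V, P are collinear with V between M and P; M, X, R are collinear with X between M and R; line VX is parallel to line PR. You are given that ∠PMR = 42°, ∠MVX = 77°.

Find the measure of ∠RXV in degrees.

∠RXV = 119°

1. ∠VMX = 42°  [V on MP, X on MR]
2. ∠MXV = 61°  [△MVX]
3. ∠RXV = 119°  [linear pair at X on MR]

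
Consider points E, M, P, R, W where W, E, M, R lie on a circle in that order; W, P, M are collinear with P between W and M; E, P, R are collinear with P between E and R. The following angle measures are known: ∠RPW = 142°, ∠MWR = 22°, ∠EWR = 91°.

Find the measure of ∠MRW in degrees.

∠MRW = 85°

1. ∠ERW = 16°  [△WPR]
2. ∠REW = 73°  [△WER]
3. ∠RMW = 73°  [same arc WR]
4. ∠MRW = 85°  [△WMR]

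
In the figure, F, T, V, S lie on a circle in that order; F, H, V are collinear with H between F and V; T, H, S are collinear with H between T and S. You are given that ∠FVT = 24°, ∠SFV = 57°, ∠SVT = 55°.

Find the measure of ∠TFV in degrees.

1. ∠STV = 57°  [same arc VS]
2. ∠TSV = 68°  [△TVS]
3. ∠TFV = 68°  [same arc TV]

∠TFV = 68°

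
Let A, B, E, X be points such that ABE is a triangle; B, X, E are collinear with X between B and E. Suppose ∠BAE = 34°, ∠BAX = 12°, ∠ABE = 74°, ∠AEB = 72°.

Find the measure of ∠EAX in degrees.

1. ∠ABX = 74°  [X on ray BE]
2. ∠AEX = 72°  [X on ray EB]
3. ∠AXB = 94°  [△ABX]
4. ∠AXE = 86°  [linear pair at X on BE]
5. ∠EAX = 22°  [△AXE]

∠EAX = 22°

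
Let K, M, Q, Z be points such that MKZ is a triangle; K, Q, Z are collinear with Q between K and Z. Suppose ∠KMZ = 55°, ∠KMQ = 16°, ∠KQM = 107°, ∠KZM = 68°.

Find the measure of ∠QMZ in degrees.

∠QMZ = 39°

1. ∠MQZ = 73°  [linear pair at Q on KZ]
2. ∠MZQ = 68°  [Q on ray ZK]
3. ∠QMZ = 39°  [△MQZ]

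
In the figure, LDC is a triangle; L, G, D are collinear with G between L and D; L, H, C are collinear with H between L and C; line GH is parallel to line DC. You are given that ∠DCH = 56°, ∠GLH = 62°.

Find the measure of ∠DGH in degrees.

1. ∠DCL = 56°  [H on ray CL]
2. ∠CLD = 62°  [G on LD, H on LC]
3. ∠CDL = 62°  [△LDC]
4. ∠HGL = 62°  [GH∥DC, corresponding at G]
5. ∠DGH = 118°  [linear pair at G on LD]

∠DGH = 118°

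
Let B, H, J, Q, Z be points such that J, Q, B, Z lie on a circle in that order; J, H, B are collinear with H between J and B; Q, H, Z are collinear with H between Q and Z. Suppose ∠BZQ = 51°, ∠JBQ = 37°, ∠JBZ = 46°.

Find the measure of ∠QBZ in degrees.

1. ∠JZQ = 37°  [same arc JQ]
2. ∠JQZ = 46°  [same arc JZ]
3. ∠QJZ = 97°  [△JQZ]
4. ∠QBZ = 83°  [cyclic JQBZ, opposite ∠J+∠B]

∠QBZ = 83°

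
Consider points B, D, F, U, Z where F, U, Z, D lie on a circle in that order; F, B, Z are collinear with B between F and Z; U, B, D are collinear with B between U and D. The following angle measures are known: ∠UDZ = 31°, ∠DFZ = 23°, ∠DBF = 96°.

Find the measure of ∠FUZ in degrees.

1. ∠UFZ = 31°  [same arc UZ]
2. ∠DUZ = 23°  [same arc ZD]
3. ∠UBZ = 96°  [vertical angles at B]
4. ∠FZU = 61°  [△UBZ]
5. ∠FUZ = 88°  [△FUZ]

∠FUZ = 88°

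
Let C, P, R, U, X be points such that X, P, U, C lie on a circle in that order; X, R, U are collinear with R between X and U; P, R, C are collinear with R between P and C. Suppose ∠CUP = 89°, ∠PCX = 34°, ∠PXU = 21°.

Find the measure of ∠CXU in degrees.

1. ∠CXP = 91°  [cyclic XPUC, opposite ∠X+∠U]
2. ∠PUX = 34°  [same arc XP]
3. ∠CPX = 55°  [△XPC]
4. ∠UPX = 125°  [△XPU]
5. ∠CUX = 55°  [same arc XC]
6. ∠UCX = 55°  [cyclic XPUC, opposite ∠P+∠C]
7. ∠CXU = 70°  [△XUC]

∠CXU = 70°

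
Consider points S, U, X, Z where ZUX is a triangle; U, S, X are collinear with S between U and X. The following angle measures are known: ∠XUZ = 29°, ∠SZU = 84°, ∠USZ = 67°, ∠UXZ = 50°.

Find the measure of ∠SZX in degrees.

∠SZX = 17°

1. ∠XSZ = 113°  [linear pair at S on UX]
2. ∠SXZ = 50°  [S on ray XU]
3. ∠SZX = 17°  [△ZSX]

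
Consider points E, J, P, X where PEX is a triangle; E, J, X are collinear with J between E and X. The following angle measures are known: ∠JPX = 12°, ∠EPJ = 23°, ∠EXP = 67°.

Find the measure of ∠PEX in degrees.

1. ∠JXP = 67°  [J on ray XE]
2. ∠PJX = 101°  [△PJX]
3. ∠EJP = 79°  [linear pair at J on EX]
4. ∠JEP = 78°  [△PEJ]
5. ∠PEX = 78°  [J on ray EX]

∠PEX = 78°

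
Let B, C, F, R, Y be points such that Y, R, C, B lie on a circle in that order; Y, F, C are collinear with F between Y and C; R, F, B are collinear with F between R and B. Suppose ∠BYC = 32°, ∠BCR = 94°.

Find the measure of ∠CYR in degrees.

1. ∠BRC = 32°  [same arc CB]
2. ∠CBR = 54°  [△RCB]
3. ∠CYR = 54°  [same arc RC]

∠CYR = 54°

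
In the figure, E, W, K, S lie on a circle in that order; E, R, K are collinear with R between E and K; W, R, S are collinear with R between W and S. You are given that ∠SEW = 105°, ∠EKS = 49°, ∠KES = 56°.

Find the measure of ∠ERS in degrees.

1. ∠EWS = 49°  [same arc ES]
2. ∠ESW = 26°  [△EWS]
3. ∠ERS = 98°  [△ERS]

∠ERS = 98°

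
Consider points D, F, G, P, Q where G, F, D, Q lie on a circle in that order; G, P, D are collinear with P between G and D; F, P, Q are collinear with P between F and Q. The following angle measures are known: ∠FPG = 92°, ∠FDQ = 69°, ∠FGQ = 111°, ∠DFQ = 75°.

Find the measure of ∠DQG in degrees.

1. ∠DPQ = 92°  [vertical angles at P]
2. ∠DQF = 36°  [△FDQ]
3. ∠DGQ = 75°  [same arc DQ]
4. ∠GDQ = 52°  [△DPQ]
5. ∠DQG = 53°  [△GDQ]

∠DQG = 53°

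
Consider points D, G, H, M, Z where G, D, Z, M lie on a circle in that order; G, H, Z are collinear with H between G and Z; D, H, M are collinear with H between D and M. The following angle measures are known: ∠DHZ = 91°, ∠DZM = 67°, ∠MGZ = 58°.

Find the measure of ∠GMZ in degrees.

1. ∠GHM = 91°  [vertical angles at H]
2. ∠MDZ = 58°  [same arc ZM]
3. ∠MHZ = 89°  [linear pair at H on GZ]
4. ∠DMZ = 55°  [△DZM]
5. ∠GZM = 36°  [△ZHM]
6. ∠GMZ = 86°  [△GZM]

∠GMZ = 86°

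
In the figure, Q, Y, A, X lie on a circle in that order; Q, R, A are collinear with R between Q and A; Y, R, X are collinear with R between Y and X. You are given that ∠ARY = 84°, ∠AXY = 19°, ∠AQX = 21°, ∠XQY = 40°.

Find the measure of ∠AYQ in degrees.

1. ∠AQY = 19°  [same arc YA]
2. ∠AYX = 21°  [same arc AX]
3. ∠QAY = 75°  [△YRA]
4. ∠AYQ = 86°  [△QYA]

∠AYQ = 86°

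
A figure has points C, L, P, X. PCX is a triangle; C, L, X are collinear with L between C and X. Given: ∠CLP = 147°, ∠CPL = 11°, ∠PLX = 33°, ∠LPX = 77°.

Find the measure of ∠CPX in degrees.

∠CPX = 88°

1. ∠LCP = 22°  [△PCL]
2. ∠LXP = 70°  [△PLX]
3. ∠PCX = 22°  [L on ray CX]
4. ∠CXP = 70°  [L on ray XC]
5. ∠CPX = 88°  [△PCX]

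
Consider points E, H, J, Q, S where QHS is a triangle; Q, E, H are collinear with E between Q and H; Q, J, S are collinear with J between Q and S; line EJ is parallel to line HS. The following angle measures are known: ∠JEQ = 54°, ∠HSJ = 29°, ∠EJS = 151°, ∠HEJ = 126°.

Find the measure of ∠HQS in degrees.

1. ∠QHS = 54°  [EJ∥HS, corresponding at E]
2. ∠HSQ = 29°  [J on ray SQ]
3. ∠HQS = 97°  [△QHS]

∠HQS = 97°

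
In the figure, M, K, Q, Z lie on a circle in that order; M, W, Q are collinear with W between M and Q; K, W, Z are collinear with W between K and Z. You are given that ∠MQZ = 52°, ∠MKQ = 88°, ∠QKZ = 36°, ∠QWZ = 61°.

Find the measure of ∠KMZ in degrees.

1. ∠KZQ = 67°  [△QWZ]
2. ∠KQZ = 77°  [△KQZ]
3. ∠KMZ = 103°  [cyclic MKQZ, opposite ∠M+∠Q]

∠KMZ = 103°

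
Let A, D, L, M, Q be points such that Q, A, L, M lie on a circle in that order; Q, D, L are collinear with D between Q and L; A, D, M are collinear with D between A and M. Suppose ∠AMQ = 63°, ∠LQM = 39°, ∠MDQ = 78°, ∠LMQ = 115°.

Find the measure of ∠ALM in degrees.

∠ALM = 89°

1. ∠LAM = 39°  [same arc LM]
2. ∠MLQ = 26°  [△QLM]
3. ∠LDM = 102°  [linear pair at D on QL]
4. ∠AML = 52°  [△LDM]
5. ∠ALM = 89°  [△ALM]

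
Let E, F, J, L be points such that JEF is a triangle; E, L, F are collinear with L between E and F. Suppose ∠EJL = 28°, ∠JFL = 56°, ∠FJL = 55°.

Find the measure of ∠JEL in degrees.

1. ∠FLJ = 69°  [△JLF]
2. ∠ELJ = 111°  [linear pair at L on EF]
3. ∠JEL = 41°  [△JEL]

∠JEL = 41°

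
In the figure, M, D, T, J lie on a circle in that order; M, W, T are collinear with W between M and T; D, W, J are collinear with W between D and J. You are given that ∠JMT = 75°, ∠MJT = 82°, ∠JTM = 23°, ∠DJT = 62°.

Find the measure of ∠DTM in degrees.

1. ∠MDT = 98°  [cyclic MDTJ, opposite ∠D+∠J]
2. ∠DMT = 62°  [same arc DT]
3. ∠DTM = 20°  [△MDT]

∠DTM = 20°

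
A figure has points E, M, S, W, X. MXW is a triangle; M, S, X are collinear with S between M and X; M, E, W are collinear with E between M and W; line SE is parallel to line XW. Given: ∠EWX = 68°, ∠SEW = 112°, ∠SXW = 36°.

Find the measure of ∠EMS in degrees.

1. ∠MWX = 68°  [E on ray WM]
2. ∠MXW = 36°  [S on ray XM]
3. ∠WMX = 76°  [△MXW]
4. ∠EMS = 76°  [S on MX, E on MW]

∠EMS = 76°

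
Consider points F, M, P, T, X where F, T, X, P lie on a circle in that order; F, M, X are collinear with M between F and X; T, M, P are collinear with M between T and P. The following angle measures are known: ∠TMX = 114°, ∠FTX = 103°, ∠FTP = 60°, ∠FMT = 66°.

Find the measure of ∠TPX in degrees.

1. ∠FXP = 60°  [same arc FP]
2. ∠PMX = 66°  [vertical angles at M]
3. ∠TPX = 54°  [△XMP]

∠TPX = 54°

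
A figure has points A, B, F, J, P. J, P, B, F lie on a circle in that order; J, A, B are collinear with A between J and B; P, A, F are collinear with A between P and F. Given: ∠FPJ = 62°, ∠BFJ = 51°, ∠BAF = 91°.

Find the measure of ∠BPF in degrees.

1. ∠FBJ = 62°  [same arc JF]
2. ∠BJF = 67°  [△JBF]
3. ∠BPF = 67°  [same arc BF]

∠BPF = 67°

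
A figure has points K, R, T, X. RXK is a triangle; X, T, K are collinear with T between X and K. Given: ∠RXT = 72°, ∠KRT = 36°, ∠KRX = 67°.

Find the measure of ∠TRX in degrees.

1. ∠KXR = 72°  [T on ray XK]
2. ∠RKX = 41°  [△RXK]
3. ∠RKT = 41°  [T on ray KX]
4. ∠KTR = 103°  [△RTK]
5. ∠RTX = 77°  [linear pair at T on XK]
6. ∠TRX = 31°  [△RXT]

∠TRX = 31°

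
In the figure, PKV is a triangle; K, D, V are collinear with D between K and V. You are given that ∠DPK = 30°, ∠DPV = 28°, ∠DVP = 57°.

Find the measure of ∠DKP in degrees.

∠DKP = 65°

1. ∠PDV = 95°  [△PDV]
2. ∠KDP = 85°  [linear pair at D on KV]
3. ∠DKP = 65°  [△PKD]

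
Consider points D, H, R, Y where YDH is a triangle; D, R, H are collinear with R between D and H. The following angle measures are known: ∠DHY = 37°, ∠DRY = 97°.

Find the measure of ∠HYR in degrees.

∠HYR = 60°

1. ∠RHY = 37°  [R on ray HD]
2. ∠HRY = 83°  [linear pair at R on DH]
3. ∠HYR = 60°  [△YRH]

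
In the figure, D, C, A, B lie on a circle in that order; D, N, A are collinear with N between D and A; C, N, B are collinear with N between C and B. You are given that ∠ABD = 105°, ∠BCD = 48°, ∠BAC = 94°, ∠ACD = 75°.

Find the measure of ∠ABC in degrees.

1. ∠BAD = 48°  [same arc DB]
2. ∠ADB = 27°  [△DAB]
3. ∠ACB = 27°  [same arc AB]
4. ∠ABC = 59°  [△CAB]

∠ABC = 59°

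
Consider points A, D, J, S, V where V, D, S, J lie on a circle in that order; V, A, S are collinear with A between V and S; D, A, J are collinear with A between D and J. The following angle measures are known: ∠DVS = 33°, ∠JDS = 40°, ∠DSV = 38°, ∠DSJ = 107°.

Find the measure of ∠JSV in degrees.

∠JSV = 69°

1. ∠SDV = 109°  [△VDS]
2. ∠JVS = 40°  [same arc SJ]
3. ∠SJV = 71°  [cyclic VDSJ, opposite ∠D+∠J]
4. ∠JSV = 69°  [△VSJ]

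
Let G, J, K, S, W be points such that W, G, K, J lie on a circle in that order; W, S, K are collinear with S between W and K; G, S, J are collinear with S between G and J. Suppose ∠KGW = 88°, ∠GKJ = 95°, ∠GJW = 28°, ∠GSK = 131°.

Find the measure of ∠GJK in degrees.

1. ∠GKW = 28°  [same arc WG]
2. ∠JGK = 21°  [△GSK]
3. ∠GJK = 64°  [△GKJ]

∠GJK = 64°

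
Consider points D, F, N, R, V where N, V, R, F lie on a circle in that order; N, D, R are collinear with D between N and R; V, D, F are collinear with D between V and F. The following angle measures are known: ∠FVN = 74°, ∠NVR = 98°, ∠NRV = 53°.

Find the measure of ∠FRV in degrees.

1. ∠FRN = 74°  [same arc NF]
2. ∠NFR = 82°  [cyclic NVRF, opposite ∠V+∠F]
3. ∠RNV = 29°  [△NVR]
4. ∠FNR = 24°  [△NRF]
5. ∠RFV = 29°  [same arc VR]
6. ∠FVR = 24°  [same arc RF]
7. ∠FRV = 127°  [△VRF]

∠FRV = 127°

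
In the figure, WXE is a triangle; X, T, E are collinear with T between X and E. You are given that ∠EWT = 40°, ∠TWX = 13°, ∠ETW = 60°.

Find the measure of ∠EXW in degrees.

∠EXW = 47°

1. ∠WTX = 120°  [linear pair at T on XE]
2. ∠TXW = 47°  [△WXT]
3. ∠EXW = 47°  [T on ray XE]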